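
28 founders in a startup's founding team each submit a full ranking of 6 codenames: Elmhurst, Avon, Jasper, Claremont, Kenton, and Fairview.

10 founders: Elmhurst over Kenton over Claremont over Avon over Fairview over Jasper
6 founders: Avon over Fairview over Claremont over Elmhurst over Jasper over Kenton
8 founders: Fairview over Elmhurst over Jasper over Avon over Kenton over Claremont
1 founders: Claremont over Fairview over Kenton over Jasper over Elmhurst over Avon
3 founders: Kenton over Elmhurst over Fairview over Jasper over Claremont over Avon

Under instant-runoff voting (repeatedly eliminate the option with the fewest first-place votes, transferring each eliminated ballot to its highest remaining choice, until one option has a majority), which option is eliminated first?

Round 1: Elmhurst 10, Fairview 8, Avon 6, Kenton 3, Claremont 1, Jasper 0. Jasper has the fewest and is eliminated.
Round 2: Elmhurst 10, Fairview 8, Avon 6, Kenton 3, Claremont 1. Claremont has the fewest and is eliminated.
Round 3: Elmhurst 10, Fairview 9, Avon 6, Kenton 3. Kenton has the fewest and is eliminated.
Round 4: Elmhurst 13, Fairview 9, Avon 6. Avon has the fewest and is eliminated.
Round 5: Fairview 15, Elmhurst 13. Fairview has a majority.

Jasper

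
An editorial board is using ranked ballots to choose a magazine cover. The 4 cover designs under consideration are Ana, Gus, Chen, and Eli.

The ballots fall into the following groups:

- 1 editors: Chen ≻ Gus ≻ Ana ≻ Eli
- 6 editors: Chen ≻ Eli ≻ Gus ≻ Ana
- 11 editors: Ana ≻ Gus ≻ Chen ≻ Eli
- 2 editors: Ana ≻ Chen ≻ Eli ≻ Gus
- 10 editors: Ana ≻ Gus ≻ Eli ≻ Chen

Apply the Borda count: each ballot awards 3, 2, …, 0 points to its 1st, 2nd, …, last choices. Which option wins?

Ana

Borda scores:
  Ana: 1 + 6·0 + 11·3 + 2·3 + 10·3 = 70
  Gus: 2 + 6·1 + 11·2 + 2·0 + 10·2 = 50
  Chen: 3 + 6·3 + 11·1 + 2·2 + 10·0 = 36
  Eli: 0 + 6·2 + 11·0 + 2·1 + 10·1 = 24
Ana has the highest total.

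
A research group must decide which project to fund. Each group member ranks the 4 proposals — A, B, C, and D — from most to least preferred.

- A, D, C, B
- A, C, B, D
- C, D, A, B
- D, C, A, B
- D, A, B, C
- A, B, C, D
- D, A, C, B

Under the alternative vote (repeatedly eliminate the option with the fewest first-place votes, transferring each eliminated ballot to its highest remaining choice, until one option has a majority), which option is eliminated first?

Round 1: A 3, D 3, C 1, B 0. B has the fewest and is eliminated.
Round 2: A 3, D 3, C 1. C has the fewest and is eliminated.
Round 3: D 4, A 3. D has a majority.

B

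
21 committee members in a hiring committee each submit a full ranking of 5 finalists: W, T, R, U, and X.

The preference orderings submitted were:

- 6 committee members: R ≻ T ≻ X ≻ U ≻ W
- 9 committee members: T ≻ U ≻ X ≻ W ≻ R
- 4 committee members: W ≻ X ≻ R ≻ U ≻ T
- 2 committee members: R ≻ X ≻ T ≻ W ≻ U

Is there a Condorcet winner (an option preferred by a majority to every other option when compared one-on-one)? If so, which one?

Head-to-head results (21 voters total):
W vs T: T wins 17–4.
W vs R: W wins 13–8.
W vs U: U wins 15–6.
W vs X: X wins 17–4.
T vs R: R wins 12–9.
T vs U: T wins 17–4.
T vs X: T wins 15–6.
R vs U: R wins 12–9.
R vs X: X wins 13–8.
U vs X: X wins 12–9.
No candidate beats all others: W beats R beats T beats W, a majority cycle.

There is no Condorcet winner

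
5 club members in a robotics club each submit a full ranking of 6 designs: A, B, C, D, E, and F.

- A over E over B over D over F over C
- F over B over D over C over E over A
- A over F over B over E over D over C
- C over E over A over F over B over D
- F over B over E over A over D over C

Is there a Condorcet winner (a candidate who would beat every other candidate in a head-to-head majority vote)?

Head-to-head results (5 voters total):
A vs B: A wins 3–2.
A vs C: A wins 3–2.
A vs D: A wins 4–1.
A vs E: E wins 3–2.
A vs F: A wins 3–2.
B vs C: B wins 4–1.
B vs D: B wins 5–0.
B vs E: B wins 3–2.
B vs F: F wins 4–1.
C vs D: D wins 4–1.
C vs E: E wins 3–2.
C vs F: F wins 4–1.
D vs E: E wins 4–1.
D vs F: F wins 4–1.
E vs F: F wins 3–2.
No candidate beats all others: A beats B beats E beats A, a majority cycle.

No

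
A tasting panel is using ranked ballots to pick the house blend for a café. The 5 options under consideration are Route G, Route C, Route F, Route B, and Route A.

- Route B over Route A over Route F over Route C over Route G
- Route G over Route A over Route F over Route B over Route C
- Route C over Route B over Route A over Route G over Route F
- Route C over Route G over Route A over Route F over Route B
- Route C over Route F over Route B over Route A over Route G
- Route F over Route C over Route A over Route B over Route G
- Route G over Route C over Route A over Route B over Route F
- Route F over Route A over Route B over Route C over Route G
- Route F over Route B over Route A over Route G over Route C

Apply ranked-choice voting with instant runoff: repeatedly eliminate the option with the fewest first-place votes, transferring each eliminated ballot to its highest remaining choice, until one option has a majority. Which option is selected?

Route F

Round 1: Route C 3, Route F 3, Route G 2, Route B 1, Route A 0. Route A has the fewest and is eliminated.
Round 2: Route C 3, Route F 3, Route G 2, Route B 1. Route B has the fewest and is eliminated.
Round 3: Route F 4, Route C 3, Route G 2. Route G has the fewest and is eliminated.
Round 4: Route F 5, Route C 4. Route F has a majority.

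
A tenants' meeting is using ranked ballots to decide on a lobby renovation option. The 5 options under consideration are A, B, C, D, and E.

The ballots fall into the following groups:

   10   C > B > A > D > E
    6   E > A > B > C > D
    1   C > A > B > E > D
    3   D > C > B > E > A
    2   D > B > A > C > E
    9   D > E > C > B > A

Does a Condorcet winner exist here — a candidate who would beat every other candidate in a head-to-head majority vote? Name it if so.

Head-to-head results (31 voters total):
A vs B: B wins 24–7.
A vs C: C wins 23–8.
A vs D: A wins 17–14.
A vs E: E wins 18–13.
B vs C: C wins 23–8.
B vs D: B wins 17–14.
B vs E: B wins 16–15.
C vs D: C wins 17–14.
C vs E: C wins 16–15.
D vs E: D wins 24–7.
C beats each rival — A (23–8), B (23–8), D (17–14), E (16–15) — so C is the Condorcet winner.

C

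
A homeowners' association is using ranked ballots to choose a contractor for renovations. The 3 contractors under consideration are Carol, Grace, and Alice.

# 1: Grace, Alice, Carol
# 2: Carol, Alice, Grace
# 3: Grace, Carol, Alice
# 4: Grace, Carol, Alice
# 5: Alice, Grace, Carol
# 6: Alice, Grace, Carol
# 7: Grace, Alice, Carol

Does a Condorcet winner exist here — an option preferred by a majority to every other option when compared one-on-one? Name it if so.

Head-to-head results (7 voters total):
Carol vs Grace: Grace wins 6–1.
Carol vs Alice: Alice wins 4–3.
Grace vs Alice: Grace wins 4–3.
Grace beats each rival — Carol (6–1), Alice (4–3) — so Grace is the Condorcet winner.

Grace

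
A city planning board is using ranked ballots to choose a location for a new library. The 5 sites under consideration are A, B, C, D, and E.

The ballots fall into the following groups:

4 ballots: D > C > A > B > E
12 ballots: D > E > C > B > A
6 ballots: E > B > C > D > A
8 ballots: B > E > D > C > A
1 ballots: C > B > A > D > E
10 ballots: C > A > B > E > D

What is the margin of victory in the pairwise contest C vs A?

Ballots ranking C above A: 4+12+6+8+1+10 = 41.
Ballots ranking A above C: 0.
C wins 41–0, a margin of 41.

41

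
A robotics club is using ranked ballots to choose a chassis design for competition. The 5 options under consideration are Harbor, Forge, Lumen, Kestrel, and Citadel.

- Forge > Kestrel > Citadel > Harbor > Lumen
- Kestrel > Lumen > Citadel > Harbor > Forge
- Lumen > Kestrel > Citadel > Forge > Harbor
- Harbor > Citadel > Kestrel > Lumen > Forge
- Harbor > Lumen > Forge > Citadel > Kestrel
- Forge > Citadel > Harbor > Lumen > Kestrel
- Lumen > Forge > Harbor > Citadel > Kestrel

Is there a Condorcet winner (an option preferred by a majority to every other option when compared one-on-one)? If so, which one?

Head-to-head results (7 voters total):
Harbor vs Forge: Forge wins 4–3.
Harbor vs Lumen: Harbor wins 4–3.
Harbor vs Kestrel: Harbor wins 4–3.
Harbor vs Citadel: Citadel wins 4–3.
Forge vs Lumen: Lumen wins 5–2.
Forge vs Kestrel: Forge wins 4–3.
Forge vs Citadel: Forge wins 4–3.
Lumen vs Kestrel: Lumen wins 4–3.
Lumen vs Citadel: Lumen wins 4–3.
Kestrel vs Citadel: Citadel wins 4–3.
No candidate beats all others: Harbor beats Lumen beats Forge beats Harbor, a majority cycle.

None — there is no Condorcet winner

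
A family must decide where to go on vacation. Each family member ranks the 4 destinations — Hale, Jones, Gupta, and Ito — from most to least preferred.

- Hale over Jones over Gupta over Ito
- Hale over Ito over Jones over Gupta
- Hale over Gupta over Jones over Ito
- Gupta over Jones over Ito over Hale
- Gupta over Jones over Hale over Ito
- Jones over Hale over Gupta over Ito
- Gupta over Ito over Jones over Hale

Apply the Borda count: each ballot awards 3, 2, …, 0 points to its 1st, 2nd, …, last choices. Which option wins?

Gupta

Borda scores:
  Hale: 3 + 3 + 3 + 0 + 1 + 2 + 0 = 12
  Jones: 2 + 1 + 1 + 2 + 2 + 3 + 1 = 12
  Gupta: 1 + 0 + 2 + 3 + 3 + 1 + 3 = 13
  Ito: 0 + 2 + 0 + 1 + 0 + 0 + 2 = 5
Gupta has the highest total.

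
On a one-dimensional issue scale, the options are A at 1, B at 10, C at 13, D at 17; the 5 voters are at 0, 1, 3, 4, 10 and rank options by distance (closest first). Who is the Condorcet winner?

A

With single-peaked preferences on a line, the Condorcet winner is the candidate closest to the median voter.
The median voter (position 3) is closest to A at 1.
Check: A vs B — voters closer to A: 4 of 5.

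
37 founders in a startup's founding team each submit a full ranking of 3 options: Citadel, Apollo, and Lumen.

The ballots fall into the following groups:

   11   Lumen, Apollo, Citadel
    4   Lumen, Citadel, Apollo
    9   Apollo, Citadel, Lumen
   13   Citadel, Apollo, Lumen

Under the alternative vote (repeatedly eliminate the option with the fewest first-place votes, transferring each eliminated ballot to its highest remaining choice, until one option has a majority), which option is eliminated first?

Apollo

Round 1: Lumen 15, Citadel 13, Apollo 9. Apollo has the fewest and is eliminated.
Round 2: Citadel 22, Lumen 15. Citadel has a majority.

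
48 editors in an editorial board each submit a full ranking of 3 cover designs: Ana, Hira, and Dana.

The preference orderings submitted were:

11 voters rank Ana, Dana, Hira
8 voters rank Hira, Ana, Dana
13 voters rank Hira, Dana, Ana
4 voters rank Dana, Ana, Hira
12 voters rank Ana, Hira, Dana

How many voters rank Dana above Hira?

15

Ballots ranking Dana above Hira: 11+4 = 15.
Ballots ranking Hira above Dana: 8+13+12 = 33.
So 15 of 48 voters prefer Dana to Hira.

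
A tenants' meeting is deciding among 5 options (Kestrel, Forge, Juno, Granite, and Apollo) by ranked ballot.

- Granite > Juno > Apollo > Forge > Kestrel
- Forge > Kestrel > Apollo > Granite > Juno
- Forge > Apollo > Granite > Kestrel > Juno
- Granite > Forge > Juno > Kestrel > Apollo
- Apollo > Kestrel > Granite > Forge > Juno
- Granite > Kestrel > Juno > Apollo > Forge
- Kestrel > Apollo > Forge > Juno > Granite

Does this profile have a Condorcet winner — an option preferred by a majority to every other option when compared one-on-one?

Head-to-head results (7 voters total):
Kestrel vs Forge: Forge wins 4–3.
Kestrel vs Juno: Kestrel wins 5–2.
Kestrel vs Granite: Granite wins 4–3.
Kestrel vs Apollo: Kestrel wins 4–3.
Forge vs Juno: Forge wins 5–2.
Forge vs Granite: Granite wins 4–3.
Forge vs Apollo: Apollo wins 4–3.
Juno vs Granite: Granite wins 6–1.
Juno vs Apollo: Apollo wins 4–3.
Granite vs Apollo: Apollo wins 4–3.
No candidate beats all others: Kestrel beats Apollo beats Forge beats Kestrel, a majority cycle.

No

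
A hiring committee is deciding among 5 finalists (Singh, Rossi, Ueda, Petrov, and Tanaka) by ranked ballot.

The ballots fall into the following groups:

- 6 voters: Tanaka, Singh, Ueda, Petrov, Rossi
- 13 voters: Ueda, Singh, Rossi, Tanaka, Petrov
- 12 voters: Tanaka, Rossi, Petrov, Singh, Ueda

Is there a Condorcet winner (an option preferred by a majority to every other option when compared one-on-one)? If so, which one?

Tanaka

Head-to-head results (31 voters total):
Singh vs Rossi: Singh wins 19–12.
Singh vs Ueda: Singh wins 18–13.
Singh vs Petrov: Singh wins 19–12.
Singh vs Tanaka: Tanaka wins 18–13.
Rossi vs Ueda: Ueda wins 19–12.
Rossi vs Petrov: Rossi wins 25–6.
Rossi vs Tanaka: Tanaka wins 18–13.
Ueda vs Petrov: Ueda wins 19–12.
Ueda vs Tanaka: Tanaka wins 18–13.
Petrov vs Tanaka: Tanaka wins 31–0.
Tanaka beats each rival — Singh (18–13), Rossi (18–13), Ueda (18–13), Petrov (31–0) — so Tanaka is the Condorcet winner.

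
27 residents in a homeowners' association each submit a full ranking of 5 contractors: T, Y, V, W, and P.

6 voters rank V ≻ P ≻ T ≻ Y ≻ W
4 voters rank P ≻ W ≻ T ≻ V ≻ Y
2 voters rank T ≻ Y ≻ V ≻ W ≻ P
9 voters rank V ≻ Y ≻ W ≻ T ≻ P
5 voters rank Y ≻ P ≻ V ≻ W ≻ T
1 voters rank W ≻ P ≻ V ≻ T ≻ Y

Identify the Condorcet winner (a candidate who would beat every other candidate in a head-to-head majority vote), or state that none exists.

Head-to-head results (27 voters total):
T vs Y: Y wins 14–13.
T vs V: V wins 21–6.
T vs W: W wins 19–8.
T vs P: P wins 16–11.
Y vs V: V wins 20–7.
Y vs W: Y wins 22–5.
Y vs P: Y wins 16–11.
V vs W: V wins 22–5.
V vs P: V wins 17–10.
W vs P: P wins 15–12.
V beats each rival — T (21–6), Y (20–7), W (22–5), P (17–10) — so V is the Condorcet winner.

V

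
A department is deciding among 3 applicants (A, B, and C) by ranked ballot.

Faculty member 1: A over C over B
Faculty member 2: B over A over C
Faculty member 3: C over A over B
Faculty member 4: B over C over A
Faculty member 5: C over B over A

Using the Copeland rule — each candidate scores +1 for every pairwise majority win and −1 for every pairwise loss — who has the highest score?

Pairwise results:
  A vs B: B wins 3–2.
  A vs C: C wins 3–2.
  B vs C: C wins 3–2.
Copeland scores (wins − losses):
  A: 0 − 2 = -2
  B: 1 − 1 = 0
  C: 2 − 0 = 2
C has the best Copeland score.

C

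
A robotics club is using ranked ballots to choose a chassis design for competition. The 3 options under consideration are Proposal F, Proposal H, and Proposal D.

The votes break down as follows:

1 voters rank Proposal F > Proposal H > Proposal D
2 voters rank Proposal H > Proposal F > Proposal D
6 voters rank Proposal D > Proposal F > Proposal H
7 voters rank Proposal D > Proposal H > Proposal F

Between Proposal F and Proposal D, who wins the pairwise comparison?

Ballots ranking Proposal F above Proposal D: 1+2 = 3.
Ballots ranking Proposal D above Proposal F: 6+7 = 13.
Proposal D wins the head-to-head, 13–3.

Proposal D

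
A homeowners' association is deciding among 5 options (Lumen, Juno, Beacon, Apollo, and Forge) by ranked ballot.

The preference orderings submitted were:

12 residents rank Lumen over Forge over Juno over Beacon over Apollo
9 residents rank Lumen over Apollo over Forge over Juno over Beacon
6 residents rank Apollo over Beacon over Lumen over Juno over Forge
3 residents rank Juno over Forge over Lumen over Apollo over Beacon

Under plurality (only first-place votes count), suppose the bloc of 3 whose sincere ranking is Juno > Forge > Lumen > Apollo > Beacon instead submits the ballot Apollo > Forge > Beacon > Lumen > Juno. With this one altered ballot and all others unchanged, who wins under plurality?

First-place totals with the altered ballot: Lumen 21, Juno 0, Beacon 0, Apollo 9, Forge 0.
The winner is unchanged: still Lumen.

Lumen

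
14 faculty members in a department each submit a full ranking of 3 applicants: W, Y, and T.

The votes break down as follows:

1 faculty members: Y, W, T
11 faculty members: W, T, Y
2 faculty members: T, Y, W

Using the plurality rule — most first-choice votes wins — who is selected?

First-place vote totals:
  W: 11
  Y: 1
  T: 2
W has the most first-place votes.

W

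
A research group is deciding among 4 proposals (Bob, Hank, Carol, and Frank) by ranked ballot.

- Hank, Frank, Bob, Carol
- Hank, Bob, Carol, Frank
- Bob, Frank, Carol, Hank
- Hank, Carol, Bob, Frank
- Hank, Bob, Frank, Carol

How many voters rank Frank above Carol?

3

Ballots ranking Frank above Carol: 3.
Ballots ranking Carol above Frank: 2.
So 3 of 5 voters prefer Frank to Carol.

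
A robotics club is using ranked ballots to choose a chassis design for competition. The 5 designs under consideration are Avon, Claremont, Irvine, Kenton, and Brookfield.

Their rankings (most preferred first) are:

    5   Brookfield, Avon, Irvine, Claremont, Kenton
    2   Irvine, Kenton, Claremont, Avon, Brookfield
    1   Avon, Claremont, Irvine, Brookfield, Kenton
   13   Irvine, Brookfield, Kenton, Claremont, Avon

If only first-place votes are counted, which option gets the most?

Irvine

First-place vote totals:
  Avon: 1
  Claremont: 0
  Irvine: 15
  Kenton: 0
  Brookfield: 5
Irvine has the most first-place votes.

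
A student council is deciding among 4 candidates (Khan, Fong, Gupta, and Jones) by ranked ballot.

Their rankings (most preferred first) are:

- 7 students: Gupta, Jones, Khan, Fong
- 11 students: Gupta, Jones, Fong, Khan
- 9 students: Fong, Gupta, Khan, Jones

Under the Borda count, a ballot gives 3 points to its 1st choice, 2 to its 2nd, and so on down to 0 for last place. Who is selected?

Gupta

Borda scores:
  Khan: 7·1 + 11·0 + 9·1 = 16
  Fong: 7·0 + 11·1 + 9·3 = 38
  Gupta: 7·3 + 11·3 + 9·2 = 72
  Jones: 7·2 + 11·2 + 9·0 = 36
Gupta has the highest total.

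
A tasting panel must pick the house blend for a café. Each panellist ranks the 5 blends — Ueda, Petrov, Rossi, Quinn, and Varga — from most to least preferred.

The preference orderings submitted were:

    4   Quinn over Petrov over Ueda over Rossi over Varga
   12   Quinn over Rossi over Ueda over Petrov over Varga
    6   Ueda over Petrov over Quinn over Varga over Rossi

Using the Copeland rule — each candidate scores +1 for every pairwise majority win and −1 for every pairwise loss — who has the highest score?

Quinn

Pairwise results:
  Ueda vs Petrov: Ueda wins 18–4.
  Ueda vs Rossi: Rossi wins 12–10.
  Ueda vs Quinn: Quinn wins 16–6.
  Ueda vs Varga: Ueda wins 22–0.
  Petrov vs Rossi: Rossi wins 12–10.
  Petrov vs Quinn: Quinn wins 16–6.
  Petrov vs Varga: Petrov wins 22–0.
  Rossi vs Quinn: Quinn wins 22–0.
  Rossi vs Varga: Rossi wins 16–6.
  Quinn vs Varga: Quinn wins 22–0.
Copeland scores (wins − losses):
  Ueda: 2 − 2 = 0
  Petrov: 1 − 3 = -2
  Rossi: 3 − 1 = 2
  Quinn: 4 − 0 = 4
  Varga: 0 − 4 = -4
Quinn has the best Copeland score.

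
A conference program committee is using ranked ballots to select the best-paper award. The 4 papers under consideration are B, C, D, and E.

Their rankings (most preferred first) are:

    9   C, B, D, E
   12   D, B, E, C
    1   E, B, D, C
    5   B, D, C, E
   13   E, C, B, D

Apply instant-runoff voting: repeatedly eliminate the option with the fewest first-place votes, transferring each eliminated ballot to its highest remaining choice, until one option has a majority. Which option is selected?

D

Round 1: E 14, D 12, C 9, B 5. B has the fewest and is eliminated.
Round 2: D 17, E 14, C 9. C has the fewest and is eliminated.
Round 3: D 26, E 14. D has a majority.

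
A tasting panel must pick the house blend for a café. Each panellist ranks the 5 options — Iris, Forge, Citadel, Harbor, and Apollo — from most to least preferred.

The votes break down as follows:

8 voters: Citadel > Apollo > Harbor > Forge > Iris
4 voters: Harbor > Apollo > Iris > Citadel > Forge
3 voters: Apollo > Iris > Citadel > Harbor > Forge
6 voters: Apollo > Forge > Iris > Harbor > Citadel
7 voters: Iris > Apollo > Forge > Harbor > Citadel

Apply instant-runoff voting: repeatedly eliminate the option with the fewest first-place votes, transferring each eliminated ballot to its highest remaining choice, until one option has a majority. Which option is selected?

Apollo

Round 1: Apollo 9, Citadel 8, Iris 7, Harbor 4, Forge 0. Forge has the fewest and is eliminated.
Round 2: Apollo 9, Citadel 8, Iris 7, Harbor 4. Harbor has the fewest and is eliminated.
Round 3: Apollo 13, Citadel 8, Iris 7. Iris has the fewest and is eliminated.
Round 4: Apollo 20, Citadel 8. Apollo has a majority.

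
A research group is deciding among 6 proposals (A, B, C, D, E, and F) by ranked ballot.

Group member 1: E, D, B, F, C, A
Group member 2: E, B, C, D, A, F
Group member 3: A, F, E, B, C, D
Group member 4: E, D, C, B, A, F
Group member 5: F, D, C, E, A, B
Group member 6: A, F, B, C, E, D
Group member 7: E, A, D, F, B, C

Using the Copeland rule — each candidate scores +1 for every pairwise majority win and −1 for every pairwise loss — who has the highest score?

Pairwise results:
  A vs B: A wins 4–3.
  A vs C: C wins 4–3.
  A vs D: D wins 4–3.
  A vs E: E wins 5–2.
  A vs F: A wins 5–2.
  B vs C: B wins 5–2.
  B vs D: D wins 4–3.
  B vs E: E wins 6–1.
  B vs F: F wins 4–3.
  C vs D: D wins 4–3.
  C vs E: E wins 5–2.
  C vs F: F wins 5–2.
  D vs E: E wins 6–1.
  D vs F: D wins 4–3.
  E vs F: E wins 4–3.
Copeland scores (wins − losses):
  A: 2 − 3 = -1
  B: 1 − 4 = -3
  C: 1 − 4 = -3
  D: 4 − 1 = 3
  E: 5 − 0 = 5
  F: 2 − 3 = -1
E has the best Copeland score.

E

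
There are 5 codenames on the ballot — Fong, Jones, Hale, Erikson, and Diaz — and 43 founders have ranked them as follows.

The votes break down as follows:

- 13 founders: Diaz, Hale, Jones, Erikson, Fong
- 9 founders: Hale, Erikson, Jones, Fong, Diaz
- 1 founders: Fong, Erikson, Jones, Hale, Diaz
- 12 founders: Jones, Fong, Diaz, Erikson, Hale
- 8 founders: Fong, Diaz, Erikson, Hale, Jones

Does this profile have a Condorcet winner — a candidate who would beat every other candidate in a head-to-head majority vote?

No

Head-to-head results (43 voters total):
Fong vs Jones: Jones wins 34–9.
Fong vs Hale: Hale wins 22–21.
Fong vs Erikson: Erikson wins 22–21.
Fong vs Diaz: Fong wins 30–13.
Jones vs Hale: Hale wins 30–13.
Jones vs Erikson: Jones wins 25–18.
Jones vs Diaz: Jones wins 22–21.
Hale vs Erikson: Hale wins 22–21.
Hale vs Diaz: Diaz wins 33–10.
Erikson vs Diaz: Diaz wins 33–10.
No candidate beats all others: Fong beats Diaz beats Hale beats Fong, a majority cycle.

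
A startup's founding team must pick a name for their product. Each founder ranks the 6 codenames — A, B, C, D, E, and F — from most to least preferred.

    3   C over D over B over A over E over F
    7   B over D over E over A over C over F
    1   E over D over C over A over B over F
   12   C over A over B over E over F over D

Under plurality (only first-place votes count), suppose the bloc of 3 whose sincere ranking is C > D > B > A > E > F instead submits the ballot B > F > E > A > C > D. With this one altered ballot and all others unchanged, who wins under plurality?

C

First-place totals with the altered ballot: A 0, B 10, C 12, D 0, E 1, F 0.
The winner is unchanged: still C.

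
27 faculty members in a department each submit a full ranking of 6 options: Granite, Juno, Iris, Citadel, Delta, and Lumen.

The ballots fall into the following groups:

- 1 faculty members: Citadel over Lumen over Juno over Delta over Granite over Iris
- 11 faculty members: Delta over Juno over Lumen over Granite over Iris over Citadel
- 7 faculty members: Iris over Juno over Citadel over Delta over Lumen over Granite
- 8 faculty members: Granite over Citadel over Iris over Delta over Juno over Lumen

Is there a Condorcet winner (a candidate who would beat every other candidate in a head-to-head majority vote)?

No

Head-to-head results (27 voters total):
Granite vs Juno: Juno wins 19–8.
Granite vs Iris: Granite wins 20–7.
Granite vs Citadel: Granite wins 19–8.
Granite vs Delta: Delta wins 19–8.
Granite vs Lumen: Lumen wins 19–8.
Juno vs Iris: Iris wins 15–12.
Juno vs Citadel: Juno wins 18–9.
Juno vs Delta: Delta wins 19–8.
Juno vs Lumen: Juno wins 26–1.
Iris vs Citadel: Iris wins 18–9.
Iris vs Delta: Iris wins 15–12.
Iris vs Lumen: Iris wins 15–12.
Citadel vs Delta: Citadel wins 16–11.
Citadel vs Lumen: Citadel wins 16–11.
Delta vs Lumen: Delta wins 26–1.
No candidate beats all others: Granite beats Iris beats Juno beats Granite, a majority cycle.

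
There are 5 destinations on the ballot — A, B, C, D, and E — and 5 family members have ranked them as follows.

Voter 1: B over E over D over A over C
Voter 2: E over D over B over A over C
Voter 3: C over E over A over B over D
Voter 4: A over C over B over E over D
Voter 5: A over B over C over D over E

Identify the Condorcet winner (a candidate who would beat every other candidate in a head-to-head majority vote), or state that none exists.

There is no Condorcet winner

Head-to-head results (5 voters total):
A vs B: A wins 3–2.
A vs C: A wins 4–1.
A vs D: A wins 3–2.
A vs E: E wins 3–2.
B vs C: B wins 3–2.
B vs D: B wins 4–1.
B vs E: B wins 3–2.
C vs D: C wins 3–2.
C vs E: C wins 3–2.
D vs E: E wins 4–1.
No candidate beats all others: A beats B beats E beats A, a majority cycle.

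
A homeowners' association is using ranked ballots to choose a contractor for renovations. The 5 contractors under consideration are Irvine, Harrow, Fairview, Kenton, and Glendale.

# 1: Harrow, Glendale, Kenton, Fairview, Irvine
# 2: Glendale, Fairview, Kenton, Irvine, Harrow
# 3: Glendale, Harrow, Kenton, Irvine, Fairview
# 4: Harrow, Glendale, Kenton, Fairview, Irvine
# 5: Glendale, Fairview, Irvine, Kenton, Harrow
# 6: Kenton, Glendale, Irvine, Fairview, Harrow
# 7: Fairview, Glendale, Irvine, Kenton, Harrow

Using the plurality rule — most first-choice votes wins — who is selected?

First-place vote totals:
  Irvine: 0
  Harrow: 2
  Fairview: 1
  Kenton: 1
  Glendale: 3
Glendale has the most first-place votes.

Glendale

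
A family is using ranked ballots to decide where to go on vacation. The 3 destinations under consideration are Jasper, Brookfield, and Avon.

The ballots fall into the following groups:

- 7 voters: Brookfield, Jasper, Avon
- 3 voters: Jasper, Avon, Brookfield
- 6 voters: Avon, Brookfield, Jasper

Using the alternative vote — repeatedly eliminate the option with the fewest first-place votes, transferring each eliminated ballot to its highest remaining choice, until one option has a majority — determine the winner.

Round 1: Brookfield 7, Avon 6, Jasper 3. Jasper has the fewest and is eliminated.
Round 2: Avon 9, Brookfield 7. Avon has a majority.

Avon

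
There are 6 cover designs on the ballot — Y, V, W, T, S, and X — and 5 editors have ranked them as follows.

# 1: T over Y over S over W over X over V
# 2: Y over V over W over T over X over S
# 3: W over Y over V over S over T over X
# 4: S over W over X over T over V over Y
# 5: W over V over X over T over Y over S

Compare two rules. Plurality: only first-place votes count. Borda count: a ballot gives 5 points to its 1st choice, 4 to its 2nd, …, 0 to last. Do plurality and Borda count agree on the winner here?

Plurality first-place counts: Y 1, V 0, W 2, T 1, S 1, X 0 → W.
Borda totals: Y 14, V 12, W 19, T 12, S 10, X 8 → W.
The two rules agree on W.

Yes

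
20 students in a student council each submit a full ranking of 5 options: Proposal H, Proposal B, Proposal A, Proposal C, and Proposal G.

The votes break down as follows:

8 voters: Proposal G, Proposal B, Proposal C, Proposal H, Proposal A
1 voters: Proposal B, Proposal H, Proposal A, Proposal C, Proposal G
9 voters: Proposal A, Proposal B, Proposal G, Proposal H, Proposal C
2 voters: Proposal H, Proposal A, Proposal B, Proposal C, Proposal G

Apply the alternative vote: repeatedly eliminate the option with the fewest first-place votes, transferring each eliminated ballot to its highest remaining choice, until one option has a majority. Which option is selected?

Proposal A

Round 1: Proposal A 9, Proposal G 8, Proposal H 2, Proposal B 1, Proposal C 0. Proposal C has the fewest and is eliminated.
Round 2: Proposal A 9, Proposal G 8, Proposal H 2, Proposal B 1. Proposal B has the fewest and is eliminated.
Round 3: Proposal A 9, Proposal G 8, Proposal H 3. Proposal H has the fewest and is eliminated.
Round 4: Proposal A 12, Proposal G 8. Proposal A has a majority.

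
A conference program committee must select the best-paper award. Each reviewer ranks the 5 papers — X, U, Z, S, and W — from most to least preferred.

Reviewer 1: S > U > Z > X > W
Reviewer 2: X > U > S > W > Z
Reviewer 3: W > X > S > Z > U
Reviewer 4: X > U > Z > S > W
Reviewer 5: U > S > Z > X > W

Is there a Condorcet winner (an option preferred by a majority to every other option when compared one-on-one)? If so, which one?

X

Head-to-head results (5 voters total):
X vs U: X wins 3–2.
X vs Z: X wins 3–2.
X vs S: X wins 3–2.
X vs W: X wins 4–1.
U vs Z: U wins 4–1.
U vs S: U wins 3–2.
U vs W: U wins 4–1.
Z vs S: S wins 4–1.
Z vs W: Z wins 3–2.
S vs W: S wins 4–1.
X beats each rival — U (3–2), Z (3–2), S (3–2), W (4–1) — so X is the Condorcet winner.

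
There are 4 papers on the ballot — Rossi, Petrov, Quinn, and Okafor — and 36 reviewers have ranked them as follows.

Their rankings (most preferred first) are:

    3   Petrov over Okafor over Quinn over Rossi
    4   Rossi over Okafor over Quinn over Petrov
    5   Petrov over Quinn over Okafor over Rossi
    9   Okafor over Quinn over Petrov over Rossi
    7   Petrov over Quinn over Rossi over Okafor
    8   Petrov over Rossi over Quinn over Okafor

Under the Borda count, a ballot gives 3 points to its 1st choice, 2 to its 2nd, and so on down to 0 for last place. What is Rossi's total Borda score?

Borda scores:
  Rossi: 3·0 + 4·3 + 5·0 + 9·0 + 7·1 + 8·2 = 35
  Petrov: 3·3 + 4·0 + 5·3 + 9·1 + 7·3 + 8·3 = 78
  Quinn: 3·1 + 4·1 + 5·2 + 9·2 + 7·2 + 8·1 = 57
  Okafor: 3·2 + 4·2 + 5·1 + 9·3 + 7·0 + 8·0 = 46

35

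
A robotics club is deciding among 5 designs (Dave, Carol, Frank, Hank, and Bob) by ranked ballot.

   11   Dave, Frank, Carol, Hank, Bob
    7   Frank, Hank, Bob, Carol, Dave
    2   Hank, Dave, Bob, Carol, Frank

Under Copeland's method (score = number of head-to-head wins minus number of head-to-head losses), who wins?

Pairwise results:
  Dave vs Carol: Dave wins 13–7.
  Dave vs Frank: Dave wins 13–7.
  Dave vs Hank: Dave wins 11–9.
  Dave vs Bob: Dave wins 13–7.
  Carol vs Frank: Frank wins 18–2.
  Carol vs Hank: Carol wins 11–9.
  Carol vs Bob: Carol wins 11–9.
  Frank vs Hank: Frank wins 18–2.
  Frank vs Bob: Frank wins 18–2.
  Hank vs Bob: Hank wins 20–0.
Copeland scores (wins − losses):
  Dave: 4 − 0 = 4
  Carol: 2 − 2 = 0
  Frank: 3 − 1 = 2
  Hank: 1 − 3 = -2
  Bob: 0 − 4 = -4
Dave has the best Copeland score.

Dave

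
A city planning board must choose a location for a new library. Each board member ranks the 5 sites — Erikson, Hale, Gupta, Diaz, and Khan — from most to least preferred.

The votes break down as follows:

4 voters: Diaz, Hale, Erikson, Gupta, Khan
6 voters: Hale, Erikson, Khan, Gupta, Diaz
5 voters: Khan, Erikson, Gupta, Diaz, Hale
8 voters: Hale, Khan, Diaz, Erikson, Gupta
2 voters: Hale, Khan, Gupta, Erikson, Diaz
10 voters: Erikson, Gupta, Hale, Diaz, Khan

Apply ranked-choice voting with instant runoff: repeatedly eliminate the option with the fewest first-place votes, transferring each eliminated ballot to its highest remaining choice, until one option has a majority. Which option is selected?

Hale

Round 1: Hale 16, Erikson 10, Khan 5, Diaz 4, Gupta 0. Gupta has the fewest and is eliminated.
Round 2: Hale 16, Erikson 10, Khan 5, Diaz 4. Diaz has the fewest and is eliminated.
Round 3: Hale 20, Erikson 10, Khan 5. Hale has a majority.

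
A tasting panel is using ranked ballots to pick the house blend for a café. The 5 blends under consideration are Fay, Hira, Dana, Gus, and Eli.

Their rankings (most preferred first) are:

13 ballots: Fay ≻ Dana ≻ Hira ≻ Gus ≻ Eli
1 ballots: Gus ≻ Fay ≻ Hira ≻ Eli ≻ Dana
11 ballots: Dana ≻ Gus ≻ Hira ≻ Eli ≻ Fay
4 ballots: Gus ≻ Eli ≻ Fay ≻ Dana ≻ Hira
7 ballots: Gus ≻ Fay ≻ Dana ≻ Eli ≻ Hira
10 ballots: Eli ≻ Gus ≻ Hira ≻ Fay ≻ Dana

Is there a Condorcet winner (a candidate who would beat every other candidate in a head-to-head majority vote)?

No

Head-to-head results (46 voters total):
Fay vs Hira: Fay wins 25–21.
Fay vs Dana: Fay wins 35–11.
Fay vs Gus: Gus wins 33–13.
Fay vs Eli: Eli wins 25–21.
Hira vs Dana: Dana wins 35–11.
Hira vs Gus: Gus wins 33–13.
Hira vs Eli: Hira wins 25–21.
Dana vs Gus: Dana wins 24–22.
Dana vs Eli: Dana wins 31–15.
Gus vs Eli: Gus wins 36–10.
No candidate beats all others: Fay beats Hira beats Eli beats Fay, a majority cycle.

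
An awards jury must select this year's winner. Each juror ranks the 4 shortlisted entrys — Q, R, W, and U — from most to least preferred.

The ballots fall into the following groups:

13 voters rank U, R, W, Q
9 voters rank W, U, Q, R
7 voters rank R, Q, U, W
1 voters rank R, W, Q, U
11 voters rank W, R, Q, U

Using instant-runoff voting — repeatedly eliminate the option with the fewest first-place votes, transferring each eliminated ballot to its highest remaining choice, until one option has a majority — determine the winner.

W

Round 1: W 20, U 13, R 8, Q 0. Q has the fewest and is eliminated.
Round 2: W 20, U 13, R 8. R has the fewest and is eliminated.
Round 3: W 21, U 20. W has a majority.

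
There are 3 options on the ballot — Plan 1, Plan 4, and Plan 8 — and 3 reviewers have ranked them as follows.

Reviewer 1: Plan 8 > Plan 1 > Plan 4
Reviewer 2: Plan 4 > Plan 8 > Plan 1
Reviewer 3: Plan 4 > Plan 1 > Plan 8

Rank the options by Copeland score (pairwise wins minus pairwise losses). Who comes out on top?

Plan 4

Pairwise results:
  Plan 1 vs Plan 4: Plan 4 wins 2–1.
  Plan 1 vs Plan 8: Plan 8 wins 2–1.
  Plan 4 vs Plan 8: Plan 4 wins 2–1.
Copeland scores (wins − losses):
  Plan 1: 0 − 2 = -2
  Plan 4: 2 − 0 = 2
  Plan 8: 1 − 1 = 0
Plan 4 has the best Copeland score.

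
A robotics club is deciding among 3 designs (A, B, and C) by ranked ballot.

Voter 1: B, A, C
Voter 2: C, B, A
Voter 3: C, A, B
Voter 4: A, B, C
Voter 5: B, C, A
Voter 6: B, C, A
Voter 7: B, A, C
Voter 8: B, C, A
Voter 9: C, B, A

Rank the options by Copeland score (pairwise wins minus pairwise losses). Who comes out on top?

Pairwise results:
  A vs B: B wins 7–2.
  A vs C: C wins 6–3.
  B vs C: B wins 6–3.
Copeland scores (wins − losses):
  A: 0 − 2 = -2
  B: 2 − 0 = 2
  C: 1 − 1 = 0
B has the best Copeland score.

B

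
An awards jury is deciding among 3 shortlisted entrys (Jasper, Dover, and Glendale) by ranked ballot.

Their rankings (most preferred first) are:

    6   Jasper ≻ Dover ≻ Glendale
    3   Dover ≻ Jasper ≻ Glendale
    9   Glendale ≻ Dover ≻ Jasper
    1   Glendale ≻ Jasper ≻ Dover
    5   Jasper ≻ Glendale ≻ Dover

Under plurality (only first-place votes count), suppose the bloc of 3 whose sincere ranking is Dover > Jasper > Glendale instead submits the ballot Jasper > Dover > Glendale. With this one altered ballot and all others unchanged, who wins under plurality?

First-place totals with the altered ballot: Jasper 14, Dover 0, Glendale 10.
The winner is unchanged: still Jasper.

Jasper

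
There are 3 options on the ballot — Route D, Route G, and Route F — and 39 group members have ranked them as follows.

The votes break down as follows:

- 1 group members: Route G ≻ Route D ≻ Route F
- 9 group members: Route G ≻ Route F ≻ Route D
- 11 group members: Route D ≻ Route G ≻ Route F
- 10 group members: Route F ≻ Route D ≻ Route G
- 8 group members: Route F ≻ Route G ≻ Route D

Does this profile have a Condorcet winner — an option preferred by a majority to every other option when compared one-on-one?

No

Head-to-head results (39 voters total):
Route D vs Route G: Route D wins 21–18.
Route D vs Route F: Route F wins 27–12.
Route G vs Route F: Route G wins 21–18.
No candidate beats all others: Route D beats Route G beats Route F beats Route D, a majority cycle.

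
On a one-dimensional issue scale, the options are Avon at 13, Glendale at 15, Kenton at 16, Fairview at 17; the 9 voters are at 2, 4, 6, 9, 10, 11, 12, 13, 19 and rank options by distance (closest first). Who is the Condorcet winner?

With single-peaked preferences on a line, the Condorcet winner is the candidate closest to the median voter.
The median voter (position 10) is closest to Avon at 13.
Check: Avon vs Fairview — voters closer to Avon: 8 of 9.

Avon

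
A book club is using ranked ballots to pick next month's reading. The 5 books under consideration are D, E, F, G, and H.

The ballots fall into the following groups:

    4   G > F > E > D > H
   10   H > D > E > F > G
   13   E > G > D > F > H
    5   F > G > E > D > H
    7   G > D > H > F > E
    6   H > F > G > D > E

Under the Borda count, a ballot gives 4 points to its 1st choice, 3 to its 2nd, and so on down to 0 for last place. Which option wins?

G

Borda scores:
  D: 4·1 + 10·3 + 13·2 + 5·1 + 7·3 + 6·1 = 92
  E: 4·2 + 10·2 + 13·4 + 5·2 + 7·0 + 6·0 = 90
  F: 4·3 + 10·1 + 13·1 + 5·4 + 7·1 + 6·3 = 80
  G: 4·4 + 10·0 + 13·3 + 5·3 + 7·4 + 6·2 = 110
  H: 4·0 + 10·4 + 13·0 + 5·0 + 7·2 + 6·4 = 78
G has the highest total.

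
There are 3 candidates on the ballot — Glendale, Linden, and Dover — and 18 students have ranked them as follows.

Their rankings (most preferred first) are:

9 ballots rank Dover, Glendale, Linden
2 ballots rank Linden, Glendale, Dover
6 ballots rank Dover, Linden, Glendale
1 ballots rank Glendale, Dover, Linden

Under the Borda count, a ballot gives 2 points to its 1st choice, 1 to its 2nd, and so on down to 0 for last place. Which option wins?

Dover

Borda scores:
  Glendale: 9·1 + 2·1 + 6·0 + 2 = 13
  Linden: 9·0 + 2·2 + 6·1 + 0 = 10
  Dover: 9·2 + 2·0 + 6·2 + 1 = 31
Dover has the highest total.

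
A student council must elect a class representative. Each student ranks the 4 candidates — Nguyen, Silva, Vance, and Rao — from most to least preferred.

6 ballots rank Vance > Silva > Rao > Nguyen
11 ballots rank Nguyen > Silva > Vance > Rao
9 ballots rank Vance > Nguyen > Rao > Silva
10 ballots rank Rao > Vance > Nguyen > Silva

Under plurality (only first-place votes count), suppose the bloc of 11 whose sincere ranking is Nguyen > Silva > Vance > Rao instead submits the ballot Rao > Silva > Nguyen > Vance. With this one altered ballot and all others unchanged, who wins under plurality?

Rao

First-place totals with the altered ballot: Nguyen 0, Silva 0, Vance 15, Rao 21.
The switch changes the winner from Vance to Rao.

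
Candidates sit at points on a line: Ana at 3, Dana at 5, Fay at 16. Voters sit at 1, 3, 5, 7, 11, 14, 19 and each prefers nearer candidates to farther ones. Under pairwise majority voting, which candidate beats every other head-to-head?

Dana

With single-peaked preferences on a line, the Condorcet winner is the candidate closest to the median voter.
The median voter (position 7) is closest to Dana at 5.
Check: Dana vs Ana — voters closer to Dana: 5 of 7.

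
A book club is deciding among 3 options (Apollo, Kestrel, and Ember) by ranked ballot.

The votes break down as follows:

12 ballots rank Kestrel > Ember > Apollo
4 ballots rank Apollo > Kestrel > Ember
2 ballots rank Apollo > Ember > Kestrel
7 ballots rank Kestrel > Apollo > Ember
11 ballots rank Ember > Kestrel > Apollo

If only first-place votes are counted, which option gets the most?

First-place vote totals:
  Apollo: 6
  Kestrel: 19
  Ember: 11
Kestrel has the most first-place votes.

Kestrel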